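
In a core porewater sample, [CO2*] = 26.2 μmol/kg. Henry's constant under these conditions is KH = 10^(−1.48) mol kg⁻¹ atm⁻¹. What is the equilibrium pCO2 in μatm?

pCO2 = 791 μatm

KH = 10^(−1.48) = 3.311×10^-2 mol kg⁻¹ atm⁻¹
pCO2 = [CO2*]/KH = 26.2×10^-6 / 3.311×10^-2 = 7.91×10^-4 atm = 791 μatm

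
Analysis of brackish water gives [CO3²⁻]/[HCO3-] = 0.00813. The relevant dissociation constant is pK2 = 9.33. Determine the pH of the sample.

From K2 = [H⁺][CO3²⁻]/[HCO3-]:  pH = pK2 + log₁₀([CO3²⁻]/[HCO3-])
log₁₀(0.00813) = -2.090
pH = 9.33 + (-2.090) = 7.24

pH = 7.24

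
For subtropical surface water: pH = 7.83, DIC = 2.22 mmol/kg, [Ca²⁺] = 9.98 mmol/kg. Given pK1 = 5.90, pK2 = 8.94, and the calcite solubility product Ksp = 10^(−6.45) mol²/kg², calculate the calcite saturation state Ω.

Ω = 4.45

α₂ = 1 / (1 + [H⁺]/K2 + [H⁺]²/(K1K2)) = 1 / (1 + 10^+1.11 + 10^-0.82)
   = 1 / (1 + 12.882 + 0.15136) = 1/14.034 = 0.07126
[CO3²⁻] = α₂ × DIC = 0.07126 × 2.22 = 0.1582 mmol/kg
Ksp = 10^(−6.45) = 3.548×10^-7
Ω = [Ca²⁺][CO3²⁻]/Ksp = (9.98×10^-3)(1.582×10^-4) / 3.548×10^-7 = 4.45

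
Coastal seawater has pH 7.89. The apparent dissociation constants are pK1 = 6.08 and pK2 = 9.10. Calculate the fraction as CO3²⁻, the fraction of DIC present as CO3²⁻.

α₂ = 1 / (1 + [H⁺]/K2 + [H⁺]²/(K1K2)) = 1 / (1 + 10^+1.21 + 10^-0.60)
   = 1 / (1 + 16.218 + 0.25119) = 1/17.469 = 0.05724

α₂ = 0.0572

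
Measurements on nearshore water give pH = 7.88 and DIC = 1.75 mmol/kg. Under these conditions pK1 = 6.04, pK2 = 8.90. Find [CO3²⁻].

[CO3²⁻] = 0.151 mmol/kg

α₂ = 1 / (1 + [H⁺]/K2 + [H⁺]²/(K1K2)) = 1 / (1 + 10^+1.02 + 10^-0.82)
   = 1 / (1 + 10.471 + 0.15136) = 1/11.623 = 0.08604
[CO3²⁻] = α₂ × DIC = 0.08604 × 1.75 = 0.151 mmol/kg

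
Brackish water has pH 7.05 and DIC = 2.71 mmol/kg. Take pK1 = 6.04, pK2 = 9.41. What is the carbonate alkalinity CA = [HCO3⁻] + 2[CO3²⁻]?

CA = [HCO3⁻] + 2[CO3²⁻] = (α₁ + 2α₂)·DIC
At pH 7.05: [H⁺]/K1 = 10^-1.01 = 0.097724, K2/[H⁺] = 10^-2.36 = 0.0043652
α₁ = 1/(1 + 0.097724 + 0.0043652) = 1/1.1021 = 0.9074; α₂ = α₁·K2/[H⁺] = 0.003961
α₁ + 2α₂ = 0.9153
CA = 0.9153 × 2.71 = 2.48 mmol/kg

CA = 2.48 mmol/kg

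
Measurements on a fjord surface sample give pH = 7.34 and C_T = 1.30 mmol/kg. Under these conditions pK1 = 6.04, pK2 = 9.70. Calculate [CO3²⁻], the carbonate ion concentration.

[CO3²⁻] = 5.38 μmol/kg

α₂ = 1 / (1 + [H⁺]/K2 + [H⁺]²/(K1K2)) = 1 / (1 + 10^+2.36 + 10^+1.06)
   = 1 / (1 + 229.09 + 11.482) = 1/241.57 = 0.004140
[CO3²⁻] = α₂ × DIC = 0.004140 × 1.30 = 0.00538 mmol/kg = 5.38 μmol/kg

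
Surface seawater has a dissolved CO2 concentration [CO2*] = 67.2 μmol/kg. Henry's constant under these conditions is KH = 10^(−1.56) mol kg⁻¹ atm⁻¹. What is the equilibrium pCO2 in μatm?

pCO2 = 2440 μatm

KH = 10^(−1.56) = 2.754×10^-2 mol kg⁻¹ atm⁻¹
pCO2 = [CO2*]/KH = 67.2×10^-6 / 2.754×10^-2 = 2.44×10^-3 atm = 2440 μatm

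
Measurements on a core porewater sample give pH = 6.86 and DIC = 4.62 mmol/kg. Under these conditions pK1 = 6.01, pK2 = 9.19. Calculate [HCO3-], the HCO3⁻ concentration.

α₁ = 1 / (1 + [H⁺]/K1 + K2/[H⁺]) = 1 / (1 + 10^-0.85 + 10^-2.33)
   = 1 / (1 + 0.14125 + 0.0046774) = 1/1.1459 = 0.8727
[HCO3⁻] = α₁ × DIC = 0.8727 × 4.62 = 4.03 mmol/kg

[HCO3⁻] = 4.03 mmol/kg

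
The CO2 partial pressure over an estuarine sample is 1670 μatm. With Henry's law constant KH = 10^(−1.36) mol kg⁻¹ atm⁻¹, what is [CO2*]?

KH = 10^(−1.36) = 4.365×10^-2 mol kg⁻¹ atm⁻¹
[CO2*] = KH · pCO2 = 4.365×10^-2 × 1670×10^-6 atm = 7.29×10^-5 mol/kg

[CO2*] = 72.9 μmol/kg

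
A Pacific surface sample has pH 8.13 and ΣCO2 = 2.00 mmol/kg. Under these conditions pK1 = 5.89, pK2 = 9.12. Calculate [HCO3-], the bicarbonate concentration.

[HCO3⁻] = 1.80 mmol/kg

α₁ = 1 / (1 + [H⁺]/K1 + K2/[H⁺]) = 1 / (1 + 10^-2.24 + 10^-0.99)
   = 1 / (1 + 0.0057544 + 0.10233) = 1/1.1081 = 0.9025
[HCO3⁻] = α₁ × DIC = 0.9025 × 2.00 = 1.80 mmol/kg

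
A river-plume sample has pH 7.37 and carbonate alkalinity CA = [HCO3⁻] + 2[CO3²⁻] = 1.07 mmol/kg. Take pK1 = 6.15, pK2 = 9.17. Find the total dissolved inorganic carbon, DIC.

DIC = 1.12 mmol/kg

CA = [HCO3⁻] + 2[CO3²⁻] = (α₁ + 2α₂)·DIC
At pH 7.37: [H⁺]/K1 = 10^-1.22 = 0.060256, K2/[H⁺] = 10^-1.80 = 0.015849
α₁ = 1/(1 + 0.060256 + 0.015849) = 1/1.0761 = 0.9293; α₂ = α₁·K2/[H⁺] = 0.01473
α₁ + 2α₂ = 0.9587
DIC = CA / (α₁ + 2α₂) = 1.07 / 0.9587 = 1.12 mmol/kg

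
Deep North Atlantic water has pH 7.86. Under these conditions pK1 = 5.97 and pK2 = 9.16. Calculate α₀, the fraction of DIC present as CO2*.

α₀ = 0.0121

α₀ = 1 / (1 + K1/[H⁺] + K1K2/[H⁺]²) = 1 / (1 + 10^+1.89 + 10^+0.59)
   = 1 / (1 + 77.625 + 3.8905) = 1/82.515 = 0.01212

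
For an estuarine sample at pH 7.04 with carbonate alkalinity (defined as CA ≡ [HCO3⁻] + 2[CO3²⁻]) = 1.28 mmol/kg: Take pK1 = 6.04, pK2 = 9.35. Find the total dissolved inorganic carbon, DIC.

DIC = 1.40 mmol/kg

CA = [HCO3⁻] + 2[CO3²⁻] = (α₁ + 2α₂)·DIC
At pH 7.04: [H⁺]/K1 = 10^-1.00 = 0.10000, K2/[H⁺] = 10^-2.31 = 0.0048978
α₁ = 1/(1 + 0.10000 + 0.0048978) = 1/1.1049 = 0.9051; α₂ = α₁·K2/[H⁺] = 0.004433
α₁ + 2α₂ = 0.9139
DIC = CA / (α₁ + 2α₂) = 1.28 / 0.9139 = 1.40 mmol/kg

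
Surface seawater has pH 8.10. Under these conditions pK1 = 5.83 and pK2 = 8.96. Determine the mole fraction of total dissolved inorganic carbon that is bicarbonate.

α₁ = 1 / (1 + [H⁺]/K1 + K2/[H⁺]) = 1 / (1 + 10^-2.27 + 10^-0.86)
   = 1 / (1 + 0.0053703 + 0.13804) = 1/1.1434 = 0.8746

α₁ = 0.875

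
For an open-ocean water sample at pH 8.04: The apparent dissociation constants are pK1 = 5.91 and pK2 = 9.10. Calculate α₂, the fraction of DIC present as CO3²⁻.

α₂ = 0.0796

α₂ = 1 / (1 + [H⁺]/K2 + [H⁺]²/(K1K2)) = 1 / (1 + 10^+1.06 + 10^-1.07)
   = 1 / (1 + 11.482 + 0.085114) = 1/12.567 = 0.07958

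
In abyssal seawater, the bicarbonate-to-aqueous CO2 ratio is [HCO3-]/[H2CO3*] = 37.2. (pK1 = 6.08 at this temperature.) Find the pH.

pH = 7.65

From K1 = [H⁺][HCO3-]/[H2CO3*]:  pH = pK1 + log₁₀([HCO3-]/[H2CO3*])
log₁₀(37.2) = +1.571
pH = 6.08 + (+1.571) = 7.65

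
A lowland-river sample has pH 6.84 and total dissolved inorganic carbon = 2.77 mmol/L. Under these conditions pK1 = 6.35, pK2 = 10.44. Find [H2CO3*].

[CO2*] = 0.677 mmol/L

α₀ = 1 / (1 + K1/[H⁺] + K1K2/[H⁺]²) = 1 / (1 + 10^+0.49 + 10^-3.11)
   = 1 / (1 + 3.0903 + 0.00077625) = 1/4.0911 = 0.2444
[CO2*] = α₀ × DIC = 0.2444 × 2.77 = 0.677 mmol/L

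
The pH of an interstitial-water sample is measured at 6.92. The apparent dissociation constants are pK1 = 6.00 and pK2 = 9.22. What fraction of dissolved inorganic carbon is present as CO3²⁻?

α₂ = 0.00445

α₂ = 1 / (1 + [H⁺]/K2 + [H⁺]²/(K1K2)) = 1 / (1 + 10^+2.30 + 10^+1.38)
   = 1 / (1 + 199.53 + 23.988) = 1/224.51 = 0.004454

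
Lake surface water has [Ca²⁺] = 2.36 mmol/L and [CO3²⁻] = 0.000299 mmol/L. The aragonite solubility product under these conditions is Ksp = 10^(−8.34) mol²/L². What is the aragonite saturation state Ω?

Ksp = 10^(−8.34) = 4.571×10^-9
Ω = [Ca²⁺][CO3²⁻]/Ksp = (2.36×10^-3)(0.000299×10^-3) / 4.571×10^-9 = 0.154

Ω = 0.154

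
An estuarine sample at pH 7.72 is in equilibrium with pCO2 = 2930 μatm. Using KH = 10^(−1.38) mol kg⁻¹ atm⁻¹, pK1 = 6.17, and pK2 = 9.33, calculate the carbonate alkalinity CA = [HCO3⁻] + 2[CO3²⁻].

[CO2*] = KH · pCO2 = 10^(−1.38) × 2930×10^-6 = 1.221×10^-4 mol/kg
α₀ = 1/(1 + K1/[H⁺] + K1K2/[H⁺]²) = 1/(1 + 10^+1.55 + 10^-0.06) = 0.02677
DIC = [CO2*]/α₀ = 1.221×10^-4 / 0.02677 = 4.562 mmol/kg
CA = (α₁ + 2α₂)·DIC = (0.9499 + 2×0.02332) × 4.562 = 4.55 mmol/kg

CA = 4.55 mmol/kg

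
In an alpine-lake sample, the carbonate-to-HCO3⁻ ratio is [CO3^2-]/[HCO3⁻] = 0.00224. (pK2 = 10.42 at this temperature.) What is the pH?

From K2 = [H⁺][CO3^2-]/[HCO3⁻]:  pH = pK2 + log₁₀([CO3^2-]/[HCO3⁻])
log₁₀(0.00224) = -2.650
pH = 10.42 + (-2.650) = 7.77

pH = 7.77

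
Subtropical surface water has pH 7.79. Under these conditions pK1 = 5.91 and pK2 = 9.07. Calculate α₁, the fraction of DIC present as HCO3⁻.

α₁ = 1 / (1 + [H⁺]/K1 + K2/[H⁺]) = 1 / (1 + 10^-1.88 + 10^-1.28)
   = 1 / (1 + 0.013183 + 0.052481) = 1/1.0657 = 0.9384

α₁ = 0.938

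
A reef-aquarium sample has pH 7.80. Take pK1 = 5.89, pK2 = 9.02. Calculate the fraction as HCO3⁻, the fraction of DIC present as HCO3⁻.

α₁ = 1 / (1 + [H⁺]/K1 + K2/[H⁺]) = 1 / (1 + 10^-1.91 + 10^-1.22)
   = 1 / (1 + 0.012303 + 0.060256) = 1/1.0726 = 0.9323

α₁ = 0.932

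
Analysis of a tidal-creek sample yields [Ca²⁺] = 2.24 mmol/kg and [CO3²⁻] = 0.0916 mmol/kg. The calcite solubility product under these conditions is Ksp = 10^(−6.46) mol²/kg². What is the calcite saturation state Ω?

Ω = 0.592

Ksp = 10^(−6.46) = 3.467×10^-7
Ω = [Ca²⁺][CO3²⁻]/Ksp = (2.24×10^-3)(0.0916×10^-3) / 3.467×10^-7 = 0.592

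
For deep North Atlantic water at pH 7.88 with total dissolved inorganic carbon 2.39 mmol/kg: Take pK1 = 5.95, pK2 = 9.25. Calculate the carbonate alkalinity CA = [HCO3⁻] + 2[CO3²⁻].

CA = [HCO3⁻] + 2[CO3²⁻] = (α₁ + 2α₂)·DIC
At pH 7.88: [H⁺]/K1 = 10^-1.93 = 0.011749, K2/[H⁺] = 10^-1.37 = 0.042658
α₁ = 1/(1 + 0.011749 + 0.042658) = 1/1.0544 = 0.9484; α₂ = α₁·K2/[H⁺] = 0.04046
α₁ + 2α₂ = 1.0293
CA = 1.0293 × 2.39 = 2.46 mmol/kg

CA = 2.46 mmol/kg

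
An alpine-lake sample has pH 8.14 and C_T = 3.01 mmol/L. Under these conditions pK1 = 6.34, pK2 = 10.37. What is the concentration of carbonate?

α₂ = 1 / (1 + [H⁺]/K2 + [H⁺]²/(K1K2)) = 1 / (1 + 10^+2.23 + 10^+0.43)
   = 1 / (1 + 169.82 + 2.6915) = 1/173.52 = 0.005763
[CO3²⁻] = α₂ × DIC = 0.005763 × 3.01 = 0.0173 mmol/L = 17.3 μmol/L

[CO3²⁻] = 17.3 μmol/L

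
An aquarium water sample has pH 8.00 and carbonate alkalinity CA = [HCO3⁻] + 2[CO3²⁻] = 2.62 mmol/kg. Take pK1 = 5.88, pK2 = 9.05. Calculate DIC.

CA = [HCO3⁻] + 2[CO3²⁻] = (α₁ + 2α₂)·DIC
At pH 8.00: [H⁺]/K1 = 10^-2.12 = 0.0075858, K2/[H⁺] = 10^-1.05 = 0.089125
α₁ = 1/(1 + 0.0075858 + 0.089125) = 1/1.0967 = 0.9118; α₂ = α₁·K2/[H⁺] = 0.08127
α₁ + 2α₂ = 1.0743
DIC = CA / (α₁ + 2α₂) = 2.62 / 1.0743 = 2.44 mmol/kg

DIC = 2.44 mmol/kg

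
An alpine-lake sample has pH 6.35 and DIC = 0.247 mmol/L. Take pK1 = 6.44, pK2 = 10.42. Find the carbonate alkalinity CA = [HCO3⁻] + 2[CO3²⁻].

CA = [HCO3⁻] + 2[CO3²⁻] = (α₁ + 2α₂)·DIC
At pH 6.35: [H⁺]/K1 = 10^0.09 = 1.2303, K2/[H⁺] = 10^-4.07 = 8.5114×10^-5
α₁ = 1/(1 + 1.2303 + 8.5114×10^-5) = 1/2.2304 = 0.4484; α₂ = α₁·K2/[H⁺] = 3.816×10^-5
α₁ + 2α₂ = 0.4484
CA = 0.4484 × 0.247 = 0.111 mmol/L

CA = 0.111 mmol/L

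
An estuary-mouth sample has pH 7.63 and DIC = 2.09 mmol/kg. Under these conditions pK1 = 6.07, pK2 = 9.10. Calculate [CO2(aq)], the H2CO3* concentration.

α₀ = 1 / (1 + K1/[H⁺] + K1K2/[H⁺]²) = 1 / (1 + 10^+1.56 + 10^+0.09)
   = 1 / (1 + 36.308 + 1.2303) = 1/38.538 = 0.02595
[CO2*] = α₀ × DIC = 0.02595 × 2.09 = 0.0542 mmol/kg

[CO2*] = 0.0542 mmol/kg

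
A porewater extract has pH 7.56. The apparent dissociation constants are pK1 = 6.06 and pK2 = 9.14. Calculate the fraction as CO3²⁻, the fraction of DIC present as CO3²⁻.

α₂ = 0.0249

α₂ = 1 / (1 + [H⁺]/K2 + [H⁺]²/(K1K2)) = 1 / (1 + 10^+1.58 + 10^+0.08)
   = 1 / (1 + 38.019 + 1.2023) = 1/40.221 = 0.02486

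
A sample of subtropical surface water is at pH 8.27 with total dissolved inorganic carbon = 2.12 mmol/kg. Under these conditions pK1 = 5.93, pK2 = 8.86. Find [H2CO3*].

[CO2*] = 7.68 μmol/kg

α₀ = 1 / (1 + K1/[H⁺] + K1K2/[H⁺]²) = 1 / (1 + 10^+2.34 + 10^+1.75)
   = 1 / (1 + 218.78 + 56.234) = 1/276.01 = 0.003623
[CO2*] = α₀ × DIC = 0.003623 × 2.12 = 0.00768 mmol/kg = 7.68 μmol/kg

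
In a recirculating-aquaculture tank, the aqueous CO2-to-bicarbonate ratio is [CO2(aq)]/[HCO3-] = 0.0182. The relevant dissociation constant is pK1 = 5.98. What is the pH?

pH = 7.72

From K1 = [H⁺][HCO3-]/[CO2(aq)]:  pH = pK1 − log₁₀([CO2(aq)]/[HCO3-])
log₁₀(0.0182) = -1.740
pH = 5.98 − (-1.740) = 7.72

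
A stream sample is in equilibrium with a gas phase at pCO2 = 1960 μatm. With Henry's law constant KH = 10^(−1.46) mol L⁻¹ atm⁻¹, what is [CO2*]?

[CO2*] = 68.0 μmol/L

KH = 10^(−1.46) = 3.467×10^-2 mol L⁻¹ atm⁻¹
[CO2*] = KH · pCO2 = 3.467×10^-2 × 1960×10^-6 atm = 6.80×10^-5 mol/L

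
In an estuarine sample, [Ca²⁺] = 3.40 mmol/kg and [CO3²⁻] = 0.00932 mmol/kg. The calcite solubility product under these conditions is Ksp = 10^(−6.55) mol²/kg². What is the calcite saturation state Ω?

Ksp = 10^(−6.55) = 2.818×10^-7
Ω = [Ca²⁺][CO3²⁻]/Ksp = (3.40×10^-3)(0.00932×10^-3) / 2.818×10^-7 = 0.112

Ω = 0.112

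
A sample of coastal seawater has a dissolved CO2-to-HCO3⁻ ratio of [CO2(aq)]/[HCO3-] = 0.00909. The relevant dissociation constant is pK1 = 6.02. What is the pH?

From K1 = [H⁺][HCO3-]/[CO2(aq)]:  pH = pK1 − log₁₀([CO2(aq)]/[HCO3-])
log₁₀(0.00909) = -2.041
pH = 6.02 − (-2.041) = 8.06

pH = 8.06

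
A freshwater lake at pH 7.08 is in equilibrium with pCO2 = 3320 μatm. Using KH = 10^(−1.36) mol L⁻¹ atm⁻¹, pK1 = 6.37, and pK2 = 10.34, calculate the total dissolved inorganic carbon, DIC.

DIC = 0.889 mmol/L

[CO2*] = KH · pCO2 = 10^(−1.36) × 3320×10^-6 = 1.449×10^-4 mol/L
α₀ = 1/(1 + K1/[H⁺] + K1K2/[H⁺]²) = 1/(1 + 10^+0.71 + 10^-2.55) = 0.1631
DIC = [CO2*]/α₀ = 1.449×10^-4 / 0.1631 = 0.889 mmol/L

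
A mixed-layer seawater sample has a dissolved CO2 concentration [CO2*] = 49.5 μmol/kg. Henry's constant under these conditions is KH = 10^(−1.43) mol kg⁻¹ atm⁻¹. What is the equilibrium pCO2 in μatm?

KH = 10^(−1.43) = 3.715×10^-2 mol kg⁻¹ atm⁻¹
pCO2 = [CO2*]/KH = 49.5×10^-6 / 3.715×10^-2 = 1.33×10^-3 atm = 1330 μatm

pCO2 = 1330 μatm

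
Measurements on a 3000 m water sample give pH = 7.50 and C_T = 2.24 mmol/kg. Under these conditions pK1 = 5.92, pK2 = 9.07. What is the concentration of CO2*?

[CO2*] = 0.0559 mmol/kg

α₀ = 1 / (1 + K1/[H⁺] + K1K2/[H⁺]²) = 1 / (1 + 10^+1.58 + 10^+0.01)
   = 1 / (1 + 38.019 + 1.0233) = 1/40.042 = 0.02497
[CO2*] = α₀ × DIC = 0.02497 × 2.24 = 0.0559 mmol/kg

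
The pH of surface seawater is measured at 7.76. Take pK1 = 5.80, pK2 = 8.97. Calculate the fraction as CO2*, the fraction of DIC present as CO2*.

α₀ = 1 / (1 + K1/[H⁺] + K1K2/[H⁺]²) = 1 / (1 + 10^+1.96 + 10^+0.75)
   = 1 / (1 + 91.201 + 5.6234) = 1/97.824 = 0.01022

α₀ = 0.0102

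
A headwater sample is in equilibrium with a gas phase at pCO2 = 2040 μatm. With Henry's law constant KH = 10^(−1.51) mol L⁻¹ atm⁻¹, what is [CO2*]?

KH = 10^(−1.51) = 3.090×10^-2 mol L⁻¹ atm⁻¹
[CO2*] = KH · pCO2 = 3.090×10^-2 × 2040×10^-6 atm = 6.30×10^-5 mol/L

[CO2*] = 63.0 μmol/L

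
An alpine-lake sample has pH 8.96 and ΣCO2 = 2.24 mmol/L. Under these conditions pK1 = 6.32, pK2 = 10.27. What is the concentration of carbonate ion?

[CO3²⁻] = 0.104 mmol/L

α₂ = 1 / (1 + [H⁺]/K2 + [H⁺]²/(K1K2)) = 1 / (1 + 10^+1.31 + 10^-1.33)
   = 1 / (1 + 20.417 + 0.046774) = 1/21.464 = 0.04659
[CO3²⁻] = α₂ × DIC = 0.04659 × 2.24 = 0.104 mmol/L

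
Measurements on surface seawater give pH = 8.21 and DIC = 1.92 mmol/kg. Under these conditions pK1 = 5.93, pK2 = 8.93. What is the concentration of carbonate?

α₂ = 1 / (1 + [H⁺]/K2 + [H⁺]²/(K1K2)) = 1 / (1 + 10^+0.72 + 10^-1.56)
   = 1 / (1 + 5.2481 + 0.027542) = 1/6.2756 = 0.1593
[CO3²⁻] = α₂ × DIC = 0.1593 × 1.92 = 0.306 mmol/kg

[CO3²⁻] = 0.306 mmol/kg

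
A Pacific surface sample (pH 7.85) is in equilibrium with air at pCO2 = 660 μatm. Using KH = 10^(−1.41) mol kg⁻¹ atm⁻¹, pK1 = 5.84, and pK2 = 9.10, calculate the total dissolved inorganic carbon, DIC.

DIC = 2.80 mmol/kg

[CO2*] = KH · pCO2 = 10^(−1.41) × 660×10^-6 = 2.568×10^-5 mol/kg
α₀ = 1/(1 + K1/[H⁺] + K1K2/[H⁺]²) = 1/(1 + 10^+2.01 + 10^+0.76) = 0.009167
DIC = [CO2*]/α₀ = 2.568×10^-5 / 0.009167 = 2.80 mmol/kg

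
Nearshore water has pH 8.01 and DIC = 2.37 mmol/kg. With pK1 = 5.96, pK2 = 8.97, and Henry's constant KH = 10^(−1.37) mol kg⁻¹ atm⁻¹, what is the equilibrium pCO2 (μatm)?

α₀ = 1 / (1 + K1/[H⁺] + K1K2/[H⁺]²) = 1 / (1 + 10^+2.05 + 10^+1.09)
   = 1 / (1 + 112.20 + 12.303) = 1/125.50 = 0.007968
[CO2*] = α₀ × DIC = 0.007968 × 2.37 = 0.01888 mmol/kg = 18.88 μmol/kg
pCO2 = [CO2*]/KH = 1.888×10^-5 / 4.266×10^-2 = 443 μatm

pCO2 = 443 μatm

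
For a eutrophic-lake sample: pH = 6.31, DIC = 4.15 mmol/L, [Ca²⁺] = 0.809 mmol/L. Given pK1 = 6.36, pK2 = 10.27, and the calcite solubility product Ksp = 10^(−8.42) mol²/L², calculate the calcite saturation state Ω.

Ω = 0.0456

α₂ = 1 / (1 + [H⁺]/K2 + [H⁺]²/(K1K2)) = 1 / (1 + 10^+3.96 + 10^+4.01)
   = 1 / (1 + 9120.1 + 1.0233×10^4) = 1/1.9354×10^4 = 5.167×10^-5
[CO3²⁻] = α₂ × DIC = 5.167×10^-5 × 4.15 = 0.0002144 mmol/L = 0.2144 μmol/L
Ksp = 10^(−8.42) = 3.802×10^-9
Ω = [Ca²⁺][CO3²⁻]/Ksp = (0.809×10^-3)(2.144×10^-7) / 3.802×10^-9 = 0.0456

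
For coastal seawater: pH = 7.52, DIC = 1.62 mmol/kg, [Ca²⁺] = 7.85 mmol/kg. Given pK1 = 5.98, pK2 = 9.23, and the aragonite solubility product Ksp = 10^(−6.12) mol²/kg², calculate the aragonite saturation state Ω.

Ω = 0.312

α₂ = 1 / (1 + [H⁺]/K2 + [H⁺]²/(K1K2)) = 1 / (1 + 10^+1.71 + 10^+0.17)
   = 1 / (1 + 51.286 + 1.4791) = 1/53.765 = 0.01860
[CO3²⁻] = α₂ × DIC = 0.01860 × 1.62 = 0.03013 mmol/kg
Ksp = 10^(−6.12) = 7.586×10^-7
Ω = [Ca²⁺][CO3²⁻]/Ksp = (7.85×10^-3)(3.013×10^-5) / 7.586×10^-7 = 0.312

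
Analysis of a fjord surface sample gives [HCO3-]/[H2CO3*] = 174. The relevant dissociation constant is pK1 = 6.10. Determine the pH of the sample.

pH = 8.34

From K1 = [H⁺][HCO3-]/[H2CO3*]:  pH = pK1 + log₁₀([HCO3-]/[H2CO3*])
log₁₀(174) = +2.241
pH = 6.10 + (+2.241) = 8.34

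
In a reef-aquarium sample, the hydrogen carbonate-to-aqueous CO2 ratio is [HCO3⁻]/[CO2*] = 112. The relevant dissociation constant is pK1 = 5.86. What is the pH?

pH = 7.91

From K1 = [H⁺][HCO3⁻]/[CO2*]:  pH = pK1 + log₁₀([HCO3⁻]/[CO2*])
log₁₀(112) = +2.049
pH = 5.86 + (+2.049) = 7.91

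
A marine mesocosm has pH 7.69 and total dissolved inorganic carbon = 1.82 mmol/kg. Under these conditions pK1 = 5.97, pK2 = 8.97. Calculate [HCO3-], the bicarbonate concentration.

α₁ = 1 / (1 + [H⁺]/K1 + K2/[H⁺]) = 1 / (1 + 10^-1.72 + 10^-1.28)
   = 1 / (1 + 0.019055 + 0.052481) = 1/1.0715 = 0.9332
[HCO3⁻] = α₁ × DIC = 0.9332 × 1.82 = 1.70 mmol/kg

[HCO3⁻] = 1.70 mmol/kg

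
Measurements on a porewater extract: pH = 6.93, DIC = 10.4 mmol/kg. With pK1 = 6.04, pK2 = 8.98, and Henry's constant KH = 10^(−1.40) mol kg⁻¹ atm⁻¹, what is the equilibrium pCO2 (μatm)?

pCO2 = 2.96×10^4 μatm

α₀ = 1 / (1 + K1/[H⁺] + K1K2/[H⁺]²) = 1 / (1 + 10^+0.89 + 10^-1.16)
   = 1 / (1 + 7.7625 + 0.069183) = 1/8.8317 = 0.1132
[CO2*] = α₀ × DIC = 0.1132 × 10.4 = 1.178 mmol/kg
pCO2 = [CO2*]/KH = 1.178×10^-3 / 3.981×10^-2 = 2.96×10^4 μatm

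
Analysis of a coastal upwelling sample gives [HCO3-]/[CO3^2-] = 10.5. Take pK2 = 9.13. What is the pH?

pH = 8.11

From K2 = [H⁺][CO3^2-]/[HCO3-]:  pH = pK2 − log₁₀([HCO3-]/[CO3^2-])
log₁₀(10.5) = +1.021
pH = 9.13 − (+1.021) = 8.11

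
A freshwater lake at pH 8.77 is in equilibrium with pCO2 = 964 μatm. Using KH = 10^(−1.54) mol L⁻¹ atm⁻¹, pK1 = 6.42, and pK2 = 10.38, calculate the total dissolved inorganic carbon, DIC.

[CO2*] = KH · pCO2 = 10^(−1.54) × 964×10^-6 = 2.780×10^-5 mol/L
α₀ = 1/(1 + K1/[H⁺] + K1K2/[H⁺]²) = 1/(1 + 10^+2.35 + 10^+0.74) = 0.004341
DIC = [CO2*]/α₀ = 2.780×10^-5 / 0.004341 = 6.40 mmol/L

DIC = 6.40 mmol/L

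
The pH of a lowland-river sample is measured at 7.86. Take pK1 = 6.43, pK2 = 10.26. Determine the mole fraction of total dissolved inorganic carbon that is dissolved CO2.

α₀ = 1 / (1 + K1/[H⁺] + K1K2/[H⁺]²) = 1 / (1 + 10^+1.43 + 10^-0.97)
   = 1 / (1 + 26.915 + 0.10715) = 1/28.022 = 0.03569

α₀ = 0.0357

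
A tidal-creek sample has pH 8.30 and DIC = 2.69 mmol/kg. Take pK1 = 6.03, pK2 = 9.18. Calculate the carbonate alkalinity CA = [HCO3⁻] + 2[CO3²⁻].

CA = 2.99 mmol/kg

CA = [HCO3⁻] + 2[CO3²⁻] = (α₁ + 2α₂)·DIC
At pH 8.30: [H⁺]/K1 = 10^-2.27 = 0.0053703, K2/[H⁺] = 10^-0.88 = 0.13183
α₁ = 1/(1 + 0.0053703 + 0.13183) = 1/1.1372 = 0.8794; α₂ = α₁·K2/[H⁺] = 0.1159
α₁ + 2α₂ = 1.1112
CA = 1.1112 × 2.69 = 2.99 mmol/kg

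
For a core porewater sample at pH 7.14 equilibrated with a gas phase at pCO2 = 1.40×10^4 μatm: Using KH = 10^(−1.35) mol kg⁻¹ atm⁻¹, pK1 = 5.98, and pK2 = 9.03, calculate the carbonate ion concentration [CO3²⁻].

[CO3²⁻] = 0.116 mmol/kg

[CO2*] = KH · pCO2 = 10^(−1.35) × 1.40×10^4×10^-6 = 6.254×10^-4 mol/kg
α₀ = 1/(1 + K1/[H⁺] + K1K2/[H⁺]²) = 1/(1 + 10^+1.16 + 10^-0.73) = 0.06394
DIC = [CO2*]/α₀ = 6.254×10^-4 / 0.06394 = 9.781 mmol/kg
[CO3²⁻] = α₂·DIC; α₂ = 0.01191, so [CO3²⁻] = 0.01191 × 9.781 = 0.116 mmol/kg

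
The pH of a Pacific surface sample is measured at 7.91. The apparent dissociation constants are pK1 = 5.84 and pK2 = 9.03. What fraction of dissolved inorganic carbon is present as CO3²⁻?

α₂ = 1 / (1 + [H⁺]/K2 + [H⁺]²/(K1K2)) = 1 / (1 + 10^+1.12 + 10^-0.95)
   = 1 / (1 + 13.183 + 0.11220) = 1/14.295 = 0.06996

α₂ = 0.0700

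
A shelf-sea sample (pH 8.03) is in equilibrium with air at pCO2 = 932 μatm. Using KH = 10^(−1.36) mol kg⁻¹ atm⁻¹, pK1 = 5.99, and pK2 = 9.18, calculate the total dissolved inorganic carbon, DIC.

DIC = 4.82 mmol/kg

[CO2*] = KH · pCO2 = 10^(−1.36) × 932×10^-6 = 4.068×10^-5 mol/kg
α₀ = 1/(1 + K1/[H⁺] + K1K2/[H⁺]²) = 1/(1 + 10^+2.04 + 10^+0.89) = 0.008445
DIC = [CO2*]/α₀ = 4.068×10^-5 / 0.008445 = 4.82 mmol/kg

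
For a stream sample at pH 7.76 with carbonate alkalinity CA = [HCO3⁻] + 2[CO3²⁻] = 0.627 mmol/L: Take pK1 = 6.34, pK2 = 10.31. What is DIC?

CA = [HCO3⁻] + 2[CO3²⁻] = (α₁ + 2α₂)·DIC
At pH 7.76: [H⁺]/K1 = 10^-1.42 = 0.038019, K2/[H⁺] = 10^-2.55 = 0.0028184
α₁ = 1/(1 + 0.038019 + 0.0028184) = 1/1.0408 = 0.9608; α₂ = α₁·K2/[H⁺] = 0.002708
α₁ + 2α₂ = 0.9662
DIC = CA / (α₁ + 2α₂) = 0.627 / 0.9662 = 0.649 mmol/L

DIC = 0.649 mmol/L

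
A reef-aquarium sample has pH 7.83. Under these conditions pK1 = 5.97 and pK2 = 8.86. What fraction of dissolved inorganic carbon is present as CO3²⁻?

α₂ = 0.0843

α₂ = 1 / (1 + [H⁺]/K2 + [H⁺]²/(K1K2)) = 1 / (1 + 10^+1.03 + 10^-0.83)
   = 1 / (1 + 10.715 + 0.14791) = 1/11.863 = 0.08429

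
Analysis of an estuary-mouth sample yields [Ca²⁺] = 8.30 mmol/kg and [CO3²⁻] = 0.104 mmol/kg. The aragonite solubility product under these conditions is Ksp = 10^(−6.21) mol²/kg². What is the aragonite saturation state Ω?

Ksp = 10^(−6.21) = 6.166×10^-7
Ω = [Ca²⁺][CO3²⁻]/Ksp = (8.30×10^-3)(0.104×10^-3) / 6.166×10^-7 = 1.40

Ω = 1.40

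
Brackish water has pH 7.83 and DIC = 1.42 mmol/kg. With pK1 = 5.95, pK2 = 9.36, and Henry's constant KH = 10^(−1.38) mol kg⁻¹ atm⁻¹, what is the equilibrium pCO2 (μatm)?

α₀ = 1 / (1 + K1/[H⁺] + K1K2/[H⁺]²) = 1 / (1 + 10^+1.88 + 10^+0.35)
   = 1 / (1 + 75.858 + 2.2387) = 1/79.096 = 0.01264
[CO2*] = α₀ × DIC = 0.01264 × 1.42 = 0.01795 mmol/kg = 17.95 μmol/kg
pCO2 = [CO2*]/KH = 1.795×10^-5 / 4.169×10^-2 = 431 μatm

pCO2 = 431 μatm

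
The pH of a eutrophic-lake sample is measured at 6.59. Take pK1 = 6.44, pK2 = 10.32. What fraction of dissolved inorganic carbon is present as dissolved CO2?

α₀ = 0.414

α₀ = 1 / (1 + K1/[H⁺] + K1K2/[H⁺]²) = 1 / (1 + 10^+0.15 + 10^-3.58)
   = 1 / (1 + 1.4125 + 0.00026303) = 1/2.4128 = 0.4145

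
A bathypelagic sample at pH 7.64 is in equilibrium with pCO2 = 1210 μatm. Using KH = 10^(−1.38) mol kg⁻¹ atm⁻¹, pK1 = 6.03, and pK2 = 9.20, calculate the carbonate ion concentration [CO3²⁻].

[CO3²⁻] = 0.0566 mmol/kg

[CO2*] = KH · pCO2 = 10^(−1.38) × 1210×10^-6 = 5.044×10^-5 mol/kg
α₀ = 1/(1 + K1/[H⁺] + K1K2/[H⁺]²) = 1/(1 + 10^+1.61 + 10^+0.05) = 0.02333
DIC = [CO2*]/α₀ = 5.044×10^-5 / 0.02333 = 2.162 mmol/kg
[CO3²⁻] = α₂·DIC; α₂ = 0.02618, so [CO3²⁻] = 0.02618 × 2.162 = 0.0566 mmol/kg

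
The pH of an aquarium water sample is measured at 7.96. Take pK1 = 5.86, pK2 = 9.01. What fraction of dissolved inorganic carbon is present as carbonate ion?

α₂ = 0.0812

α₂ = 1 / (1 + [H⁺]/K2 + [H⁺]²/(K1K2)) = 1 / (1 + 10^+1.05 + 10^-1.05)
   = 1 / (1 + 11.220 + 0.089125) = 1/12.309 = 0.08124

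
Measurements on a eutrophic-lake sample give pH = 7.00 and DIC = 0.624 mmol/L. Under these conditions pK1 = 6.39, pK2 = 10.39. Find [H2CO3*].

α₀ = 1 / (1 + K1/[H⁺] + K1K2/[H⁺]²) = 1 / (1 + 10^+0.61 + 10^-2.78)
   = 1 / (1 + 4.0738 + 0.0016596) = 1/5.0755 = 0.1970
[CO2*] = α₀ × DIC = 0.1970 × 0.624 = 0.123 mmol/L

[CO2*] = 0.123 mmol/L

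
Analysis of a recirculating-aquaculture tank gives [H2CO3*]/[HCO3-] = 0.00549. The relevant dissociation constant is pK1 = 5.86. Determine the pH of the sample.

From K1 = [H⁺][HCO3-]/[H2CO3*]:  pH = pK1 − log₁₀([H2CO3*]/[HCO3-])
log₁₀(0.00549) = -2.260
pH = 5.86 − (-2.260) = 8.12

pH = 8.12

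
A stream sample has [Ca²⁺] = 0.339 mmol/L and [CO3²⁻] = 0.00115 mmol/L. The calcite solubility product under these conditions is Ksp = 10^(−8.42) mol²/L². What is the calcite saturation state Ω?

Ω = 0.103

Ksp = 10^(−8.42) = 3.802×10^-9
Ω = [Ca²⁺][CO3²⁻]/Ksp = (0.339×10^-3)(0.00115×10^-3) / 3.802×10^-9 = 0.103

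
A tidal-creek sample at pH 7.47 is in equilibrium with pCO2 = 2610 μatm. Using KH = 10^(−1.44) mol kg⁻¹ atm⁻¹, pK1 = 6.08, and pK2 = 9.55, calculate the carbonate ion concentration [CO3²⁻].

[CO3²⁻] = 19.3 μmol/kg

[CO2*] = KH · pCO2 = 10^(−1.44) × 2610×10^-6 = 9.476×10^-5 mol/kg
α₀ = 1/(1 + K1/[H⁺] + K1K2/[H⁺]²) = 1/(1 + 10^+1.39 + 10^-0.69) = 0.03883
DIC = [CO2*]/α₀ = 9.476×10^-5 / 0.03883 = 2.440 mmol/kg
[CO3²⁻] = α₂·DIC; α₂ = 0.007929, so [CO3²⁻] = 0.007929 × 2.440 = 0.0193 mmol/kg = 19.3 μmol/kg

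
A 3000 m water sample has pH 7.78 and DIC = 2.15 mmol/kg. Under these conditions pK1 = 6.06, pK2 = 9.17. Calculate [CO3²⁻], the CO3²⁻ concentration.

[CO3²⁻] = 0.0826 mmol/kg

α₂ = 1 / (1 + [H⁺]/K2 + [H⁺]²/(K1K2)) = 1 / (1 + 10^+1.39 + 10^-0.33)
   = 1 / (1 + 24.547 + 0.46774) = 1/26.015 = 0.03844
[CO3²⁻] = α₂ × DIC = 0.03844 × 2.15 = 0.0826 mmol/kg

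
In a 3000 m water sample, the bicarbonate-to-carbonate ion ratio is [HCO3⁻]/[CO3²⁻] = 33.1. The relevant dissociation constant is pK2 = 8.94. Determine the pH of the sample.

From K2 = [H⁺][CO3²⁻]/[HCO3⁻]:  pH = pK2 − log₁₀([HCO3⁻]/[CO3²⁻])
log₁₀(33.1) = +1.520
pH = 8.94 − (+1.520) = 7.42

pH = 7.42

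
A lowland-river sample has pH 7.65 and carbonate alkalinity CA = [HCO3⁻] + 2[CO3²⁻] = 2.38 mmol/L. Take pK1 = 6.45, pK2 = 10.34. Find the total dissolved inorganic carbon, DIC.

DIC = 2.52 mmol/L

CA = [HCO3⁻] + 2[CO3²⁻] = (α₁ + 2α₂)·DIC
At pH 7.65: [H⁺]/K1 = 10^-1.20 = 0.063096, K2/[H⁺] = 10^-2.69 = 0.0020417
α₁ = 1/(1 + 0.063096 + 0.0020417) = 1/1.0651 = 0.9388; α₂ = α₁·K2/[H⁺] = 0.001917
α₁ + 2α₂ = 0.9427
DIC = CA / (α₁ + 2α₂) = 2.38 / 0.9427 = 2.52 mmol/L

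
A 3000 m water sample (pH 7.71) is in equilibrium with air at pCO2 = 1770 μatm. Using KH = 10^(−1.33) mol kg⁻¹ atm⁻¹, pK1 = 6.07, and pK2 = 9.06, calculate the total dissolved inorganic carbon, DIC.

DIC = 3.86 mmol/kg

[CO2*] = KH · pCO2 = 10^(−1.33) × 1770×10^-6 = 8.279×10^-5 mol/kg
α₀ = 1/(1 + K1/[H⁺] + K1K2/[H⁺]²) = 1/(1 + 10^+1.64 + 10^+0.29) = 0.02146
DIC = [CO2*]/α₀ = 8.279×10^-5 / 0.02146 = 3.86 mmol/kg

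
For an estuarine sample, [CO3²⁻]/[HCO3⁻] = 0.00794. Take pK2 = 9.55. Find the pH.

From K2 = [H⁺][CO3²⁻]/[HCO3⁻]:  pH = pK2 + log₁₀([CO3²⁻]/[HCO3⁻])
log₁₀(0.00794) = -2.100
pH = 9.55 + (-2.100) = 7.45

pH = 7.45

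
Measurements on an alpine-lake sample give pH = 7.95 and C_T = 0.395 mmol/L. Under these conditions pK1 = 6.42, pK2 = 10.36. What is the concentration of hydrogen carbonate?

[HCO3⁻] = 0.382 mmol/L

α₁ = 1 / (1 + [H⁺]/K1 + K2/[H⁺]) = 1 / (1 + 10^-1.53 + 10^-2.41)
   = 1 / (1 + 0.029512 + 0.0038905) = 1/1.0334 = 0.9677
[HCO3⁻] = α₁ × DIC = 0.9677 × 0.395 = 0.382 mmol/L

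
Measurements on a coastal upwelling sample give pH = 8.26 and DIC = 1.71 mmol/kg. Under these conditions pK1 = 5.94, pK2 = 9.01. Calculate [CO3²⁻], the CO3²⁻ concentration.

α₂ = 1 / (1 + [H⁺]/K2 + [H⁺]²/(K1K2)) = 1 / (1 + 10^+0.75 + 10^-1.57)
   = 1 / (1 + 5.6234 + 0.026915) = 1/6.6503 = 0.1504
[CO3²⁻] = α₂ × DIC = 0.1504 × 1.71 = 0.257 mmol/kg

[CO3²⁻] = 0.257 mmol/kg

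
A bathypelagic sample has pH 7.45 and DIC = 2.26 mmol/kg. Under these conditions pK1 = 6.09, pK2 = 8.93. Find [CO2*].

α₀ = 1 / (1 + K1/[H⁺] + K1K2/[H⁺]²) = 1 / (1 + 10^+1.36 + 10^-0.12)
   = 1 / (1 + 22.909 + 0.75858) = 1/24.667 = 0.04054
[CO2*] = α₀ × DIC = 0.04054 × 2.26 = 0.0916 mmol/kg

[CO2*] = 0.0916 mmol/kg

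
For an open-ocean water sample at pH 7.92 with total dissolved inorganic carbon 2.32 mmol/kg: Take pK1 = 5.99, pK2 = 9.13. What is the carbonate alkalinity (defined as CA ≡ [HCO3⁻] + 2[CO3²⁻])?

CA = 2.43 mmol/kg

CA = [HCO3⁻] + 2[CO3²⁻] = (α₁ + 2α₂)·DIC
At pH 7.92: [H⁺]/K1 = 10^-1.93 = 0.011749, K2/[H⁺] = 10^-1.21 = 0.061660
α₁ = 1/(1 + 0.011749 + 0.061660) = 1/1.0734 = 0.9316; α₂ = α₁·K2/[H⁺] = 0.05744
α₁ + 2α₂ = 1.0465
CA = 1.0465 × 2.32 = 2.43 mmol/kg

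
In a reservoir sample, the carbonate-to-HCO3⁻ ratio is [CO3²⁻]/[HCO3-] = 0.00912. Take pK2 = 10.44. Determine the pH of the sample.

From K2 = [H⁺][CO3²⁻]/[HCO3-]:  pH = pK2 + log₁₀([CO3²⁻]/[HCO3-])
log₁₀(0.00912) = -2.040
pH = 10.44 + (-2.040) = 8.40

pH = 8.40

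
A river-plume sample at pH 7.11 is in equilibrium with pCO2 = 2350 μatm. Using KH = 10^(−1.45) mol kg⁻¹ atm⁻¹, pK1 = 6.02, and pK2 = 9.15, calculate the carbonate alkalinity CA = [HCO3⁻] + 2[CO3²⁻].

[CO2*] = KH · pCO2 = 10^(−1.45) × 2350×10^-6 = 8.338×10^-5 mol/kg
α₀ = 1/(1 + K1/[H⁺] + K1K2/[H⁺]²) = 1/(1 + 10^+1.09 + 10^-0.95) = 0.07454
DIC = [CO2*]/α₀ = 8.338×10^-5 / 0.07454 = 1.119 mmol/kg
CA = (α₁ + 2α₂)·DIC = (0.9171 + 2×0.008364) × 1.119 = 1.04 mmol/kg

CA = 1.04 mmol/kg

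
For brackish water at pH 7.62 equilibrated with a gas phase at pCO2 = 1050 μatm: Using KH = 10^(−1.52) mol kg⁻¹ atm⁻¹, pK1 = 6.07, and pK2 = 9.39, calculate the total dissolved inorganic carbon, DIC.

DIC = 1.18 mmol/kg

[CO2*] = KH · pCO2 = 10^(−1.52) × 1050×10^-6 = 3.171×10^-5 mol/kg
α₀ = 1/(1 + K1/[H⁺] + K1K2/[H⁺]²) = 1/(1 + 10^+1.55 + 10^-0.22) = 0.02697
DIC = [CO2*]/α₀ = 3.171×10^-5 / 0.02697 = 1.18 mmol/kg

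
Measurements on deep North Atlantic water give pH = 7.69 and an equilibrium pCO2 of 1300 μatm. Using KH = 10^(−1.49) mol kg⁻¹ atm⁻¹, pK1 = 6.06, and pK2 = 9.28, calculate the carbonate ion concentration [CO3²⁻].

[CO2*] = KH · pCO2 = 10^(−1.49) × 1300×10^-6 = 4.207×10^-5 mol/kg
α₀ = 1/(1 + K1/[H⁺] + K1K2/[H⁺]²) = 1/(1 + 10^+1.63 + 10^+0.04) = 0.02234
DIC = [CO2*]/α₀ = 4.207×10^-5 / 0.02234 = 1.883 mmol/kg
[CO3²⁻] = α₂·DIC; α₂ = 0.02450, so [CO3²⁻] = 0.02450 × 1.883 = 0.0461 mmol/kg

[CO3²⁻] = 0.0461 mmol/kg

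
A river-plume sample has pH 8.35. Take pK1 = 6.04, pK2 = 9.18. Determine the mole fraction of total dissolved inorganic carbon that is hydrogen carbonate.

α₁ = 1 / (1 + [H⁺]/K1 + K2/[H⁺]) = 1 / (1 + 10^-2.31 + 10^-0.83)
   = 1 / (1 + 0.0048978 + 0.14791) = 1/1.1528 = 0.8674

α₁ = 0.867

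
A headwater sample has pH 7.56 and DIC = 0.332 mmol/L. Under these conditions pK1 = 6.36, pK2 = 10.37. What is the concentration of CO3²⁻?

[CO3²⁻] = 0.483 μmol/L

α₂ = 1 / (1 + [H⁺]/K2 + [H⁺]²/(K1K2)) = 1 / (1 + 10^+2.81 + 10^+1.61)
   = 1 / (1 + 645.65 + 40.738) = 1/687.39 = 0.001455
[CO3²⁻] = α₂ × DIC = 0.001455 × 0.332 = 0.000483 mmol/L = 0.483 μmol/L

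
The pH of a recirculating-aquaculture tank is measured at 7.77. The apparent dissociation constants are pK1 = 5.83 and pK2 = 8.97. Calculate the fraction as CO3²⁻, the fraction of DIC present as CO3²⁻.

α₂ = 1 / (1 + [H⁺]/K2 + [H⁺]²/(K1K2)) = 1 / (1 + 10^+1.20 + 10^-0.74)
   = 1 / (1 + 15.849 + 0.18197) = 1/17.031 = 0.05872

α₂ = 0.0587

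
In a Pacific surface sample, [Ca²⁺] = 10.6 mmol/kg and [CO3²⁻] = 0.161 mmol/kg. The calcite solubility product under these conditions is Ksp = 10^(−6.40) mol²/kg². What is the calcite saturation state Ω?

Ω = 4.29

Ksp = 10^(−6.40) = 3.981×10^-7
Ω = [Ca²⁺][CO3²⁻]/Ksp = (10.6×10^-3)(0.161×10^-3) / 3.981×10^-7 = 4.29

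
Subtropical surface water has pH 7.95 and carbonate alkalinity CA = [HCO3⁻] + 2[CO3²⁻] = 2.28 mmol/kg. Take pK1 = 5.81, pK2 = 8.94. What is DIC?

DIC = 2.10 mmol/kg

CA = [HCO3⁻] + 2[CO3²⁻] = (α₁ + 2α₂)·DIC
At pH 7.95: [H⁺]/K1 = 10^-2.14 = 0.0072444, K2/[H⁺] = 10^-0.99 = 0.10233
α₁ = 1/(1 + 0.0072444 + 0.10233) = 1/1.1096 = 0.9012; α₂ = α₁·K2/[H⁺] = 0.09222
α₁ + 2α₂ = 1.0857
DIC = CA / (α₁ + 2α₂) = 2.28 / 1.0857 = 2.10 mmol/kg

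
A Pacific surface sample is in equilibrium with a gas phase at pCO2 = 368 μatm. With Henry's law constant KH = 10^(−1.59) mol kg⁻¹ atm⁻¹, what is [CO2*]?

[CO2*] = 9.46 μmol/kg

KH = 10^(−1.59) = 2.570×10^-2 mol kg⁻¹ atm⁻¹
[CO2*] = KH · pCO2 = 2.570×10^-2 × 368×10^-6 atm = 9.46×10^-6 mol/kg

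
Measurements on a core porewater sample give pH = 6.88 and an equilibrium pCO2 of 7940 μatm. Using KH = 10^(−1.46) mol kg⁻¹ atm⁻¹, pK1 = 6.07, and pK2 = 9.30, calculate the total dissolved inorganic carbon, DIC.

[CO2*] = KH · pCO2 = 10^(−1.46) × 7940×10^-6 = 2.753×10^-4 mol/kg
α₀ = 1/(1 + K1/[H⁺] + K1K2/[H⁺]²) = 1/(1 + 10^+0.81 + 10^-1.61) = 0.1337
DIC = [CO2*]/α₀ = 2.753×10^-4 / 0.1337 = 2.06 mmol/kg

DIC = 2.06 mmol/kg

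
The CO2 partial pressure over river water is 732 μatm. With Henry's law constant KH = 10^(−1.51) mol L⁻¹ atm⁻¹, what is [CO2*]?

KH = 10^(−1.51) = 3.090×10^-2 mol L⁻¹ atm⁻¹
[CO2*] = KH · pCO2 = 3.090×10^-2 × 732×10^-6 atm = 2.26×10^-5 mol/L

[CO2*] = 22.6 μmol/L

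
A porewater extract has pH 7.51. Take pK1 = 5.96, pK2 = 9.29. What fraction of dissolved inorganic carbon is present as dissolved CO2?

α₀ = 1 / (1 + K1/[H⁺] + K1K2/[H⁺]²) = 1 / (1 + 10^+1.55 + 10^-0.23)
   = 1 / (1 + 35.481 + 0.58884) = 1/37.070 = 0.02698

α₀ = 0.0270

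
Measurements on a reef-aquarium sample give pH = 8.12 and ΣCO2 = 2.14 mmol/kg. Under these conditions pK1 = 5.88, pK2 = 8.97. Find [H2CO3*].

α₀ = 1 / (1 + K1/[H⁺] + K1K2/[H⁺]²) = 1 / (1 + 10^+2.24 + 10^+1.39)
   = 1 / (1 + 173.78 + 24.547) = 1/199.33 = 0.005017
[CO2*] = α₀ × DIC = 0.005017 × 2.14 = 0.0107 mmol/kg = 10.7 μmol/kg

[CO2*] = 10.7 μmol/kg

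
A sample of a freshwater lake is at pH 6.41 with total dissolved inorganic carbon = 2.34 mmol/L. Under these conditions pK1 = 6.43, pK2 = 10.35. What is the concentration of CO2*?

[CO2*] = 1.20 mmol/L

α₀ = 1 / (1 + K1/[H⁺] + K1K2/[H⁺]²) = 1 / (1 + 10^-0.02 + 10^-3.96)
   = 1 / (1 + 0.95499 + 0.00010965) = 1/1.9551 = 0.5115
[CO2*] = α₀ × DIC = 0.5115 × 2.34 = 1.20 mmol/L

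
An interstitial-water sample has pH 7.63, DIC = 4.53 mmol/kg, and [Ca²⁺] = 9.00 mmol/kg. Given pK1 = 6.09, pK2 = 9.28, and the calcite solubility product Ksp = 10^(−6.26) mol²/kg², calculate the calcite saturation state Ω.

Ω = 1.58

α₂ = 1 / (1 + [H⁺]/K2 + [H⁺]²/(K1K2)) = 1 / (1 + 10^+1.65 + 10^+0.11)
   = 1 / (1 + 44.668 + 1.2882) = 1/46.957 = 0.02130
[CO3²⁻] = α₂ × DIC = 0.02130 × 4.53 = 0.09647 mmol/kg
Ksp = 10^(−6.26) = 5.495×10^-7
Ω = [Ca²⁺][CO3²⁻]/Ksp = (9.00×10^-3)(9.647×10^-5) / 5.495×10^-7 = 1.58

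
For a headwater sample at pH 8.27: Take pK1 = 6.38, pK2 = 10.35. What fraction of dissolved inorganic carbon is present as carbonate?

α₂ = 0.00814

α₂ = 1 / (1 + [H⁺]/K2 + [H⁺]²/(K1K2)) = 1 / (1 + 10^+2.08 + 10^+0.19)
   = 1 / (1 + 120.23 + 1.5488) = 1/122.78 = 0.008145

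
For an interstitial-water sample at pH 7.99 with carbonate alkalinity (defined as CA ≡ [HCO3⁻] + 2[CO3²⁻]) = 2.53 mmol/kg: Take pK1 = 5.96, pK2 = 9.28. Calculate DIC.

CA = [HCO3⁻] + 2[CO3²⁻] = (α₁ + 2α₂)·DIC
At pH 7.99: [H⁺]/K1 = 10^-2.03 = 0.0093325, K2/[H⁺] = 10^-1.29 = 0.051286
α₁ = 1/(1 + 0.0093325 + 0.051286) = 1/1.0606 = 0.9428; α₂ = α₁·K2/[H⁺] = 0.04835
α₁ + 2α₂ = 1.0396
DIC = CA / (α₁ + 2α₂) = 2.53 / 1.0396 = 2.43 mmol/kg

DIC = 2.43 mmol/kg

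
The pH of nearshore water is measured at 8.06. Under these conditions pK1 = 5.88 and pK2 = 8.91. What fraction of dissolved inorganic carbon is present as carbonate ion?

α₂ = 1 / (1 + [H⁺]/K2 + [H⁺]²/(K1K2)) = 1 / (1 + 10^+0.85 + 10^-1.33)
   = 1 / (1 + 7.0795 + 0.046774) = 1/8.1262 = 0.1231

α₂ = 0.123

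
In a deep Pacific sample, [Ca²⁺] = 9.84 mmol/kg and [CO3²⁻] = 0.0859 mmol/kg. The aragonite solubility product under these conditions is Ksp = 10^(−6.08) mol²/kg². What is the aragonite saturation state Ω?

Ω = 1.02

Ksp = 10^(−6.08) = 8.318×10^-7
Ω = [Ca²⁺][CO3²⁻]/Ksp = (9.84×10^-3)(0.0859×10^-3) / 8.318×10^-7 = 1.02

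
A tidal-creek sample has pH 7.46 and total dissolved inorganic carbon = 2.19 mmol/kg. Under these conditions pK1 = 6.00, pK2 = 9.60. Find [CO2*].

[CO2*] = 0.0729 mmol/kg

α₀ = 1 / (1 + K1/[H⁺] + K1K2/[H⁺]²) = 1 / (1 + 10^+1.46 + 10^-0.68)
   = 1 / (1 + 28.840 + 0.20893) = 1/30.049 = 0.03328
[CO2*] = α₀ × DIC = 0.03328 × 2.19 = 0.0729 mmol/kg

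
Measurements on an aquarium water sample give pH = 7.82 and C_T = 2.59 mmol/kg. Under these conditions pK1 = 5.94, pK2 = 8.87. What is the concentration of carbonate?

[CO3²⁻] = 0.209 mmol/kg

α₂ = 1 / (1 + [H⁺]/K2 + [H⁺]²/(K1K2)) = 1 / (1 + 10^+1.05 + 10^-0.83)
   = 1 / (1 + 11.220 + 0.14791) = 1/12.368 = 0.08085
[CO3²⁻] = α₂ × DIC = 0.08085 × 2.59 = 0.209 mmol/kg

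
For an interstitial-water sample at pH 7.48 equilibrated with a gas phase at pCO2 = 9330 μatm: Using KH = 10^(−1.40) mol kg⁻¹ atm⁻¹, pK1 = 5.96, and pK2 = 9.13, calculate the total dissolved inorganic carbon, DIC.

[CO2*] = KH · pCO2 = 10^(−1.40) × 9330×10^-6 = 3.714×10^-4 mol/kg
α₀ = 1/(1 + K1/[H⁺] + K1K2/[H⁺]²) = 1/(1 + 10^+1.52 + 10^-0.13) = 0.02869
DIC = [CO2*]/α₀ = 3.714×10^-4 / 0.02869 = 12.9 mmol/kg

DIC = 12.9 mmol/kg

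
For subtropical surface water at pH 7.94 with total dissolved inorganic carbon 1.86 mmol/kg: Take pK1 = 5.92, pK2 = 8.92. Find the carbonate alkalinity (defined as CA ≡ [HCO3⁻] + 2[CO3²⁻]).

CA = [HCO3⁻] + 2[CO3²⁻] = (α₁ + 2α₂)·DIC
At pH 7.94: [H⁺]/K1 = 10^-2.02 = 0.0095499, K2/[H⁺] = 10^-0.98 = 0.10471
α₁ = 1/(1 + 0.0095499 + 0.10471) = 1/1.1143 = 0.8975; α₂ = α₁·K2/[H⁺] = 0.09398
α₁ + 2α₂ = 1.0854
CA = 1.0854 × 1.86 = 2.02 mmol/kg

CA = 2.02 mmol/kg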